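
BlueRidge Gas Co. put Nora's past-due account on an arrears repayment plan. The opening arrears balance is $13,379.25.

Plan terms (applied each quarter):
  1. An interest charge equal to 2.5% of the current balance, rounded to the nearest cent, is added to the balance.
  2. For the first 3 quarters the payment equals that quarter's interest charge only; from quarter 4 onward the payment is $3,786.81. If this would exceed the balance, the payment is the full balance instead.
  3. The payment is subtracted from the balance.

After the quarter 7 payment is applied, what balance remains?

$0.00

# | Opening | Interest | Payment | End bal
1 | $13,379.25 | $334.48 | $334.48 | $13,379.25
2 | $13,379.25 | $334.48 | $334.48 | $13,379.25
3 | $13,379.25 | $334.48 | $334.48 | $13,379.25
4 | $13,379.25 | $334.48 | $3,786.81 | $9,926.92
5 | $9,926.92 | $248.17 | $3,786.81 | $6,388.28
6 | $6,388.28 | $159.71 | $3,786.81 | $2,761.18
7 | $2,761.18 | $69.03 | $2,830.21 | $0.00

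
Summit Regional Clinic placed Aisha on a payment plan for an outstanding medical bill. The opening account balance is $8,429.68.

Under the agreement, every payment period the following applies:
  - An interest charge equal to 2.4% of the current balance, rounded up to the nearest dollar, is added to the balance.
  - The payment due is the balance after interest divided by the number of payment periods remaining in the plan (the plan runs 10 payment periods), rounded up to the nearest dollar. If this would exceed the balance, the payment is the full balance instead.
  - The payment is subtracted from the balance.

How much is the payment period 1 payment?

Payment period 1: $8,429.68 +$203.00 interest = $8,632.68; pay $864.00 → $7,768.68

$864.00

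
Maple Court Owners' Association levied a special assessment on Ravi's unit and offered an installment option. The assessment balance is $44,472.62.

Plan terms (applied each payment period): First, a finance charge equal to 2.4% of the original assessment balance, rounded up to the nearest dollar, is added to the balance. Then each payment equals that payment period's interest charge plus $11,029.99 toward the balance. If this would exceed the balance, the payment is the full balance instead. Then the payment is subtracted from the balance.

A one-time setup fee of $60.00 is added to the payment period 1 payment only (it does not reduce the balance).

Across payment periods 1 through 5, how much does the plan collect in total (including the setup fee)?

$49,872.62

Payment period 1: opening $44,472.62; interest $1,068.00 → $45,540.62; payment $12,097.99 (+ $60.00 fee); balance $33,442.63
Payment period 2: opening $33,442.63; interest $1,068.00 → $34,510.63; payment $12,097.99; balance $22,412.64
Payment period 3: opening $22,412.64; interest $1,068.00 → $23,480.64; payment $12,097.99; balance $11,382.65
Payment period 4: opening $11,382.65; interest $1,068.00 → $12,450.65; payment $12,097.99; balance $352.66
Payment period 5: opening $352.66; interest $1,068.00 → $1,420.66; payment $1,420.66; balance $0.00
Total paid: $49,872.62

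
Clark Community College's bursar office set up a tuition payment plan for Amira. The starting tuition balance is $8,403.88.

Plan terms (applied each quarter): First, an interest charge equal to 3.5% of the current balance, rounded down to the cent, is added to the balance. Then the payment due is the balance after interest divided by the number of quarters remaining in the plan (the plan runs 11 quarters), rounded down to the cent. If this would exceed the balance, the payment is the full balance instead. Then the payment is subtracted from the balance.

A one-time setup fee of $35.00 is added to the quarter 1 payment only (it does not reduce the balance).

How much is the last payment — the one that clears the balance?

$1,115.39

Quarter 1: opening $8,403.88; interest $294.13 → $8,698.01; payment $790.72 (+ $35.00 fee); balance $7,907.29
Quarter 2: opening $7,907.29; interest $276.75 → $8,184.04; payment $818.40; balance $7,365.64
Quarter 3: opening $7,365.64; interest $257.79 → $7,623.43; payment $847.04; balance $6,776.39
Quarter 4: opening $6,776.39; interest $237.17 → $7,013.56; payment $876.69; balance $6,136.87
Quarter 5: opening $6,136.87; interest $214.79 → $6,351.66; payment $907.38; balance $5,444.28
Quarter 6: opening $5,444.28; interest $190.54 → $5,634.82; payment $939.13; balance $4,695.69
Quarter 7: opening $4,695.69; interest $164.34 → $4,860.03; payment $972.00; balance $3,888.03
Quarter 8: opening $3,888.03; interest $136.08 → $4,024.11; payment $1,006.02; balance $3,018.09
Quarter 9: opening $3,018.09; interest $105.63 → $3,123.72; payment $1,041.24; balance $2,082.48
Quarter 10: opening $2,082.48; interest $72.88 → $2,155.36; payment $1,077.68; balance $1,077.68
Quarter 11: opening $1,077.68; interest $37.71 → $1,115.39; payment $1,115.39; balance $0.00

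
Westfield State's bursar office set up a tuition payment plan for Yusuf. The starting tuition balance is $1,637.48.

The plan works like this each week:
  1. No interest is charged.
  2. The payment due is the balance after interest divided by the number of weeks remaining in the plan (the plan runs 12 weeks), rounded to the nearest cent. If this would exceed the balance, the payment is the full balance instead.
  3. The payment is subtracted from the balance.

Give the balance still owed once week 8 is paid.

Week 1: $1,637.48 − $136.46 → $1,501.02
Week 2: $1,501.02 − $136.46 → $1,364.56
Week 3: $1,364.56 − $136.46 → $1,228.10
Week 4: $1,228.10 − $136.46 → $1,091.64
Week 5: $1,091.64 − $136.46 → $955.18
Week 6: $955.18 − $136.45 → $818.73
Week 7: $818.73 − $136.46 → $682.27
Week 8: $682.27 − $136.45 → $545.82

$545.82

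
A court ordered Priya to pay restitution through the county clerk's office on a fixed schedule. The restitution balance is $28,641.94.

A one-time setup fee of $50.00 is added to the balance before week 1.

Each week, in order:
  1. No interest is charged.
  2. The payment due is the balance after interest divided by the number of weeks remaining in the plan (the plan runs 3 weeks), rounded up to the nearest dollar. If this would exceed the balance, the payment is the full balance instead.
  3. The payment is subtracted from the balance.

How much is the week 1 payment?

Week 1: $28,691.94 − $9,564.00 → $19,127.94

$9,564.00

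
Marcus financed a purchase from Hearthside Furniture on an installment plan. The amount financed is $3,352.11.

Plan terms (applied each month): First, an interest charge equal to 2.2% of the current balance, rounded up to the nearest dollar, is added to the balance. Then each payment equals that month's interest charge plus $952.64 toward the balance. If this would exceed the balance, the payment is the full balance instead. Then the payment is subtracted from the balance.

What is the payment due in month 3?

# | Opening | Interest | Payment | End bal
1 | $3,352.11 | $74.00 | $1,026.64 | $2,399.47
2 | $2,399.47 | $53.00 | $1,005.64 | $1,446.83
3 | $1,446.83 | $32.00 | $984.64 | $494.19

$984.64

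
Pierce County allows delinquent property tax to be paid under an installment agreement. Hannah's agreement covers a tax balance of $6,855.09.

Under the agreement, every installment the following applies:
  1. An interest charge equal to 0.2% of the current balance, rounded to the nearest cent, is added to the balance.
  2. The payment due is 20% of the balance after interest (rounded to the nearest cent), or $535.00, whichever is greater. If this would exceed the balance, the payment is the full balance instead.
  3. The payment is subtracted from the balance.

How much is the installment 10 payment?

Installment 1: $6,855.09 +$13.71 interest = $6,868.80; pay $1,373.76 → $5,495.04
Installment 2: $5,495.04 +$10.99 interest = $5,506.03; pay $1,101.21 → $4,404.82
Installment 3: $4,404.82 +$8.81 interest = $4,413.63; pay $882.73 → $3,530.90
Installment 4: $3,530.90 +$7.06 interest = $3,537.96; pay $707.59 → $2,830.37
Installment 5: $2,830.37 +$5.66 interest = $2,836.03; pay $567.21 → $2,268.82
Installment 6: $2,268.82 +$4.54 interest = $2,273.36; pay $535.00 → $1,738.36
Installment 7: $1,738.36 +$3.48 interest = $1,741.84; pay $535.00 → $1,206.84
Installment 8: $1,206.84 +$2.41 interest = $1,209.25; pay $535.00 → $674.25
Installment 9: $674.25 +$1.35 interest = $675.60; pay $535.00 → $140.60
Installment 10: $140.60 +$0.28 interest = $140.88; pay $140.88 → $0.00

$140.88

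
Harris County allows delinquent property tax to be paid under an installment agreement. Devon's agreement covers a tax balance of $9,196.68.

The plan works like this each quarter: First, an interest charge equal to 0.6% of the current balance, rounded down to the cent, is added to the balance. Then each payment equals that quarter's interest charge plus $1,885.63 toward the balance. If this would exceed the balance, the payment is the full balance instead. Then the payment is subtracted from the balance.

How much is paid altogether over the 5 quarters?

$9,359.42

Quarter 1: opening $9,196.68; interest $55.18 → $9,251.86; payment $1,940.81; balance $7,311.05
Quarter 2: opening $7,311.05; interest $43.86 → $7,354.91; payment $1,929.49; balance $5,425.42
Quarter 3: opening $5,425.42; interest $32.55 → $5,457.97; payment $1,918.18; balance $3,539.79
Quarter 4: opening $3,539.79; interest $21.23 → $3,561.02; payment $1,906.86; balance $1,654.16
Quarter 5: opening $1,654.16; interest $9.92 → $1,664.08; payment $1,664.08; balance $0.00
Total paid: $9,359.42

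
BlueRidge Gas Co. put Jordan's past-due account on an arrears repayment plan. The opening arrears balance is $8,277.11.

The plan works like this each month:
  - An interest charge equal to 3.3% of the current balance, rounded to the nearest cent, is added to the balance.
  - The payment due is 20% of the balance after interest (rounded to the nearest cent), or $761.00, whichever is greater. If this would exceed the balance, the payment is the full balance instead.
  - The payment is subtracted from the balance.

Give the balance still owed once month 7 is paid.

# | Opening | Interest | Payment | End bal
1 | $8,277.11 | $273.14 | $1,710.05 | $6,840.20
2 | $6,840.20 | $225.73 | $1,413.19 | $5,652.74
3 | $5,652.74 | $186.54 | $1,167.86 | $4,671.42
4 | $4,671.42 | $154.16 | $965.12 | $3,860.46
5 | $3,860.46 | $127.40 | $797.57 | $3,190.29
6 | $3,190.29 | $105.28 | $761.00 | $2,534.57
7 | $2,534.57 | $83.64 | $761.00 | $1,857.21

$1,857.21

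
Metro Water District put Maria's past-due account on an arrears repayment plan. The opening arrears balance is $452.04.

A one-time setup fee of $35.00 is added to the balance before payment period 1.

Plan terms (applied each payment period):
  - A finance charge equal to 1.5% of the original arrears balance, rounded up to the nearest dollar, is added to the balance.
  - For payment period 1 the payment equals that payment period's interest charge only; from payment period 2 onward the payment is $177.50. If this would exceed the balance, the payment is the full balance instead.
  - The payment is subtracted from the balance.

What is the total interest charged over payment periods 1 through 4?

Payment period 1: opening $487.04; interest $7.00 → $494.04; payment $7.00; balance $487.04
Payment period 2: opening $487.04; interest $7.00 → $494.04; payment $177.50; balance $316.54
Payment period 3: opening $316.54; interest $7.00 → $323.54; payment $177.50; balance $146.04
Payment period 4: opening $146.04; interest $7.00 → $153.04; payment $153.04; balance $0.00
Total interest: $7.00 + $7.00 + $7.00 + $7.00 = $28.00

$28.00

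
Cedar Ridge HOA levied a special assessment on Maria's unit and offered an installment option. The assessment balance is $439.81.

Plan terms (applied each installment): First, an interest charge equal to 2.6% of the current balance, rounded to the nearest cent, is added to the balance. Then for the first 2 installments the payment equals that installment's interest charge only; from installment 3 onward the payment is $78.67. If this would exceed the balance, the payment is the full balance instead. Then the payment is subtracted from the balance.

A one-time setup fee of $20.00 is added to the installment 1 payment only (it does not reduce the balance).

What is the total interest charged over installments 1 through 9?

$64.59

Installment 1: $439.81 +$11.44 interest = $451.25; pay $11.44 (+ $20.00 fee) → $439.81
Installment 2: $439.81 +$11.44 interest = $451.25; pay $11.44 → $439.81
Installment 3: $439.81 +$11.44 interest = $451.25; pay $78.67 → $372.58
Installment 4: $372.58 +$9.69 interest = $382.27; pay $78.67 → $303.60
Installment 5: $303.60 +$7.89 interest = $311.49; pay $78.67 → $232.82
Installment 6: $232.82 +$6.05 interest = $238.87; pay $78.67 → $160.20
Installment 7: $160.20 +$4.17 interest = $164.37; pay $78.67 → $85.70
Installment 8: $85.70 +$2.23 interest = $87.93; pay $78.67 → $9.26
Installment 9: $9.26 +$0.24 interest = $9.50; pay $9.50 → $0.00
Total interest: $11.44 + $11.44 + $11.44 + $9.69 + $7.89 + $6.05 + $4.17 + $2.23 + $0.24 = $64.59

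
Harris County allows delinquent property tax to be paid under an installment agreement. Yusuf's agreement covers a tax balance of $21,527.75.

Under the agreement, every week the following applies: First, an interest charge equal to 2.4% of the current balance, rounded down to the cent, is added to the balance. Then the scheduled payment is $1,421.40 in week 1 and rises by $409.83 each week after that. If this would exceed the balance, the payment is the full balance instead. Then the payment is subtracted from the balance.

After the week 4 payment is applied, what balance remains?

Week 1: $21,527.75 +$516.66 interest = $22,044.41; pay $1,421.40 → $20,623.01
Week 2: $20,623.01 +$494.95 interest = $21,117.96; pay $1,831.23 → $19,286.73
Week 3: $19,286.73 +$462.88 interest = $19,749.61; pay $2,241.06 → $17,508.55
Week 4: $17,508.55 +$420.20 interest = $17,928.75; pay $2,650.89 → $15,277.86

$15,277.86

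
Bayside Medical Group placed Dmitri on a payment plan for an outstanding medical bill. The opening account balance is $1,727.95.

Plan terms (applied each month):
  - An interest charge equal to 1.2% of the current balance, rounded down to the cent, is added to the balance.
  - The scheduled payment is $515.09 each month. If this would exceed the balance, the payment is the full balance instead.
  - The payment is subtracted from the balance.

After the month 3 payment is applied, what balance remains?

$227.00

Month 1: $1,727.95 +$20.73 interest = $1,748.68; pay $515.09 → $1,233.59
Month 2: $1,233.59 +$14.80 interest = $1,248.39; pay $515.09 → $733.30
Month 3: $733.30 +$8.79 interest = $742.09; pay $515.09 → $227.00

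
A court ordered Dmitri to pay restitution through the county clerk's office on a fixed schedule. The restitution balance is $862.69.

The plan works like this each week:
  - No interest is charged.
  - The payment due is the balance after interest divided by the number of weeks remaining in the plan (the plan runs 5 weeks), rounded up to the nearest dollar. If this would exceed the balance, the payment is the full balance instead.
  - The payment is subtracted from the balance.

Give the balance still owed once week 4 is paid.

Week 1: $862.69 − $173.00 → $689.69
Week 2: $689.69 − $173.00 → $516.69
Week 3: $516.69 − $173.00 → $343.69
Week 4: $343.69 − $172.00 → $171.69

$171.69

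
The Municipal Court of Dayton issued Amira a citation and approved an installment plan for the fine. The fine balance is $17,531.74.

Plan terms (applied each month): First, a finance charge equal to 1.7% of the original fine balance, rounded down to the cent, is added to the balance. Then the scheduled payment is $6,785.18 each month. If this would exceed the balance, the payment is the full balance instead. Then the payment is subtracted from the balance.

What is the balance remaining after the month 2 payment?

# | Opening | Interest | Payment | End bal
1 | $17,531.74 | $298.03 | $6,785.18 | $11,044.59
2 | $11,044.59 | $298.03 | $6,785.18 | $4,557.44

$4,557.44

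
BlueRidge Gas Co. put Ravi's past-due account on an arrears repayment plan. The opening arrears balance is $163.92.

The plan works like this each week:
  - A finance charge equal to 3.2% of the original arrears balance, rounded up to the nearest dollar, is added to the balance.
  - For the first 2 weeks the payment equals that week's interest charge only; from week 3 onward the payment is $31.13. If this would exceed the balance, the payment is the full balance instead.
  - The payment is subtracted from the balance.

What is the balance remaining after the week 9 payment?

$0.00

# | Opening | Interest | Payment | End bal
1 | $163.92 | $6.00 | $6.00 | $163.92
2 | $163.92 | $6.00 | $6.00 | $163.92
3 | $163.92 | $6.00 | $31.13 | $138.79
4 | $138.79 | $6.00 | $31.13 | $113.66
5 | $113.66 | $6.00 | $31.13 | $88.53
6 | $88.53 | $6.00 | $31.13 | $63.40
7 | $63.40 | $6.00 | $31.13 | $38.27
8 | $38.27 | $6.00 | $31.13 | $13.14
9 | $13.14 | $6.00 | $19.14 | $0.00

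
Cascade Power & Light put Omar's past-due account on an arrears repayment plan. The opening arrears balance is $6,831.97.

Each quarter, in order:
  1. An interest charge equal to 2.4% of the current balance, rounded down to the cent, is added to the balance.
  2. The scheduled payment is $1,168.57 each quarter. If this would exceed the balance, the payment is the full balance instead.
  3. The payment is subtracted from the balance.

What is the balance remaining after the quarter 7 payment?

$0.00

Quarter 1: opening $6,831.97; interest $163.96 → $6,995.93; payment $1,168.57; balance $5,827.36
Quarter 2: opening $5,827.36; interest $139.85 → $5,967.21; payment $1,168.57; balance $4,798.64
Quarter 3: opening $4,798.64; interest $115.16 → $4,913.80; payment $1,168.57; balance $3,745.23
Quarter 4: opening $3,745.23; interest $89.88 → $3,835.11; payment $1,168.57; balance $2,666.54
Quarter 5: opening $2,666.54; interest $63.99 → $2,730.53; payment $1,168.57; balance $1,561.96
Quarter 6: opening $1,561.96; interest $37.48 → $1,599.44; payment $1,168.57; balance $430.87
Quarter 7: opening $430.87; interest $10.34 → $441.21; payment $441.21; balance $0.00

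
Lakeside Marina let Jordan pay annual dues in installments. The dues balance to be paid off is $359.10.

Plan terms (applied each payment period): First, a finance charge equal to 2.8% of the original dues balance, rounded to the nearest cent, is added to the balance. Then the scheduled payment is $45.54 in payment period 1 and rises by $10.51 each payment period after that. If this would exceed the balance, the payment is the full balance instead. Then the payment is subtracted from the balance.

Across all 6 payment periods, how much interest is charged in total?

$60.30

Payment period 1: opening $359.10; interest $10.05 → $369.15; payment $45.54; balance $323.61
Payment period 2: opening $323.61; interest $10.05 → $333.66; payment $56.05; balance $277.61
Payment period 3: opening $277.61; interest $10.05 → $287.66; payment $66.56; balance $221.10
Payment period 4: opening $221.10; interest $10.05 → $231.15; payment $77.07; balance $154.08
Payment period 5: opening $154.08; interest $10.05 → $164.13; payment $87.58; balance $76.55
Payment period 6: opening $76.55; interest $10.05 → $86.60; payment $86.60; balance $0.00
Total interest: $10.05 + $10.05 + $10.05 + $10.05 + $10.05 + $10.05 = $60.30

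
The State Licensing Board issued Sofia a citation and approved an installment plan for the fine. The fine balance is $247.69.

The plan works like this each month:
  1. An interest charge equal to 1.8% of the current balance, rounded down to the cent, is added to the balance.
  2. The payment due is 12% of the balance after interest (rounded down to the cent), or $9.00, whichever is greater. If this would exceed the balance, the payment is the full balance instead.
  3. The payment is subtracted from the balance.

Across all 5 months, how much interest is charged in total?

$18.08

Month 1: $247.69 +$4.45 interest = $252.14; pay $30.25 → $221.89
Month 2: $221.89 +$3.99 interest = $225.88; pay $27.10 → $198.78
Month 3: $198.78 +$3.57 interest = $202.35; pay $24.28 → $178.07
Month 4: $178.07 +$3.20 interest = $181.27; pay $21.75 → $159.52
Month 5: $159.52 +$2.87 interest = $162.39; pay $19.48 → $142.91
Total interest: $4.45 + $3.99 + $3.57 + $3.20 + $2.87 = $18.08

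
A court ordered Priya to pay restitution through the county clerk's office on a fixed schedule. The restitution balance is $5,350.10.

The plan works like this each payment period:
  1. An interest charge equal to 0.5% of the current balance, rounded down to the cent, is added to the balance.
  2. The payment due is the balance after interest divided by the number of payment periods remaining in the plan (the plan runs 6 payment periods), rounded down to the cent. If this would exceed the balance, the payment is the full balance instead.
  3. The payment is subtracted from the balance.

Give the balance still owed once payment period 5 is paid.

# | Opening | Interest | Payment | End bal
1 | $5,350.10 | $26.75 | $896.14 | $4,480.71
2 | $4,480.71 | $22.40 | $900.62 | $3,602.49
3 | $3,602.49 | $18.01 | $905.12 | $2,715.38
4 | $2,715.38 | $13.57 | $909.65 | $1,819.30
5 | $1,819.30 | $9.09 | $914.19 | $914.20

$914.20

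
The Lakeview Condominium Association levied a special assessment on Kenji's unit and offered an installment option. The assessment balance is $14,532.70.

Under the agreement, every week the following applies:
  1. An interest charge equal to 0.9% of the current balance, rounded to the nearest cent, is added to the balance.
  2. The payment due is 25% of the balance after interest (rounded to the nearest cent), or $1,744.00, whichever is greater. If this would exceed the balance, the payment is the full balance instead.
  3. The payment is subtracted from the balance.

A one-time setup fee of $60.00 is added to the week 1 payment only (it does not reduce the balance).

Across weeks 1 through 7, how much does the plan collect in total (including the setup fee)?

$15,032.43

# | Opening | Interest | Payment | Fee | End bal
1 | $14,532.70 | $130.79 | $3,665.87 | $60.00 | $10,997.62
2 | $10,997.62 | $98.98 | $2,774.15 | — | $8,322.45
3 | $8,322.45 | $74.90 | $2,099.34 | — | $6,298.01
4 | $6,298.01 | $56.68 | $1,744.00 | — | $4,610.69
5 | $4,610.69 | $41.50 | $1,744.00 | — | $2,908.19
6 | $2,908.19 | $26.17 | $1,744.00 | — | $1,190.36
7 | $1,190.36 | $10.71 | $1,201.07 | — | $0.00
Total paid: $15,032.43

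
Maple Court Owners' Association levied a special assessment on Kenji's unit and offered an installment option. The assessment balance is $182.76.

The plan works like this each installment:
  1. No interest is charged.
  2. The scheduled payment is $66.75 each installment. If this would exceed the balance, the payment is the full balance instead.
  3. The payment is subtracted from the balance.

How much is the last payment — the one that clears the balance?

$49.26

# | Opening | Payment | End bal
1 | $182.76 | $66.75 | $116.01
2 | $116.01 | $66.75 | $49.26
3 | $49.26 | $49.26 | $0.00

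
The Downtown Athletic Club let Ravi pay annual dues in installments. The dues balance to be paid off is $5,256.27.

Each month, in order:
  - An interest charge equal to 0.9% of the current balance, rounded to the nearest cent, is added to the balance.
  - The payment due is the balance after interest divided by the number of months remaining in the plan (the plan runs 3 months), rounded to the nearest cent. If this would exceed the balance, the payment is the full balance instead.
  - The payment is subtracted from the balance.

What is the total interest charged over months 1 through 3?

Month 1: opening $5,256.27; interest $47.31 → $5,303.58; payment $1,767.86; balance $3,535.72
Month 2: opening $3,535.72; interest $31.82 → $3,567.54; payment $1,783.77; balance $1,783.77
Month 3: opening $1,783.77; interest $16.05 → $1,799.82; payment $1,799.82; balance $0.00
Total interest: $47.31 + $31.82 + $16.05 = $95.18

$95.18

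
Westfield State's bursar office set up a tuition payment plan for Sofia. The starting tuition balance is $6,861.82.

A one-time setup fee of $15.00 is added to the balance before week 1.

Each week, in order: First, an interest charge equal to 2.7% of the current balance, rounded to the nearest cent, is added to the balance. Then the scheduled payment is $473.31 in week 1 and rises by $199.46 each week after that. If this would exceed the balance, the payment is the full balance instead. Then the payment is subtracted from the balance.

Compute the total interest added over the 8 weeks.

$943.81

# | Opening | Interest | Payment | End bal
1 | $6,876.82 | $185.67 | $473.31 | $6,589.18
2 | $6,589.18 | $177.91 | $672.77 | $6,094.32
3 | $6,094.32 | $164.55 | $872.23 | $5,386.64
4 | $5,386.64 | $145.44 | $1,071.69 | $4,460.39
5 | $4,460.39 | $120.43 | $1,271.15 | $3,309.67
6 | $3,309.67 | $89.36 | $1,470.61 | $1,928.42
7 | $1,928.42 | $52.07 | $1,670.07 | $310.42
8 | $310.42 | $8.38 | $318.80 | $0.00
Total interest: $185.67 + $177.91 + $164.55 + $145.44 + $120.43 + $89.36 + $52.07 + $8.38 = $943.81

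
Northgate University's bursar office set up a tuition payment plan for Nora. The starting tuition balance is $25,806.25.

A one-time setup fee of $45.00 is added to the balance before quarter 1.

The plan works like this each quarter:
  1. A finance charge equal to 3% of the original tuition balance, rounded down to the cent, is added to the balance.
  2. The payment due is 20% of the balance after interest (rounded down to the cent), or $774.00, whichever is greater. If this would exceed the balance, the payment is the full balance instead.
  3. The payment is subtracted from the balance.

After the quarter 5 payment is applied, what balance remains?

$10,552.94

Quarter 1: opening $25,851.25; interest $774.18 → $26,625.43; payment $5,325.08; balance $21,300.35
Quarter 2: opening $21,300.35; interest $774.18 → $22,074.53; payment $4,414.90; balance $17,659.63
Quarter 3: opening $17,659.63; interest $774.18 → $18,433.81; payment $3,686.76; balance $14,747.05
Quarter 4: opening $14,747.05; interest $774.18 → $15,521.23; payment $3,104.24; balance $12,416.99
Quarter 5: opening $12,416.99; interest $774.18 → $13,191.17; payment $2,638.23; balance $10,552.94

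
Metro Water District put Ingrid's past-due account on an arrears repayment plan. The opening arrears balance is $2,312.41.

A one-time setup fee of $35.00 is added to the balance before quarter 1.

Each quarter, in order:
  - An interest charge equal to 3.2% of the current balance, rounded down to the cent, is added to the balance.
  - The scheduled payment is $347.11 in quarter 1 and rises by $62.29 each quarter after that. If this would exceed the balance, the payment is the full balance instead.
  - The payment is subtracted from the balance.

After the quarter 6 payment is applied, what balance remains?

# | Opening | Interest | Payment | End bal
1 | $2,347.41 | $75.11 | $347.11 | $2,075.41
2 | $2,075.41 | $66.41 | $409.40 | $1,732.42
3 | $1,732.42 | $55.43 | $471.69 | $1,316.16
4 | $1,316.16 | $42.11 | $533.98 | $824.29
5 | $824.29 | $26.37 | $596.27 | $254.39
6 | $254.39 | $8.14 | $262.53 | $0.00

$0.00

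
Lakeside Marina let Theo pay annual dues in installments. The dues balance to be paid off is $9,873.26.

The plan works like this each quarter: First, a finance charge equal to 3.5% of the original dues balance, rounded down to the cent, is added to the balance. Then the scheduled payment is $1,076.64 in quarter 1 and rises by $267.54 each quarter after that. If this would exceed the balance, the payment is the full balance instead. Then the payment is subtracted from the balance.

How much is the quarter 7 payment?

$1,819.24

Quarter 1: opening $9,873.26; interest $345.56 → $10,218.82; payment $1,076.64; balance $9,142.18
Quarter 2: opening $9,142.18; interest $345.56 → $9,487.74; payment $1,344.18; balance $8,143.56
Quarter 3: opening $8,143.56; interest $345.56 → $8,489.12; payment $1,611.72; balance $6,877.40
Quarter 4: opening $6,877.40; interest $345.56 → $7,222.96; payment $1,879.26; balance $5,343.70
Quarter 5: opening $5,343.70; interest $345.56 → $5,689.26; payment $2,146.80; balance $3,542.46
Quarter 6: opening $3,542.46; interest $345.56 → $3,888.02; payment $2,414.34; balance $1,473.68
Quarter 7: opening $1,473.68; interest $345.56 → $1,819.24; payment $1,819.24; balance $0.00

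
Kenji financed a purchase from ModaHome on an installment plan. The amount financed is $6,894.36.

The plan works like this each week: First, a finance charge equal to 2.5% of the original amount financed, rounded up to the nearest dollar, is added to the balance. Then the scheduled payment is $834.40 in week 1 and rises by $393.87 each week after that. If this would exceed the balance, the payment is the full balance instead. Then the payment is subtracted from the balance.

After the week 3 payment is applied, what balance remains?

$3,728.55

Week 1: $6,894.36 +$173.00 interest = $7,067.36; pay $834.40 → $6,232.96
Week 2: $6,232.96 +$173.00 interest = $6,405.96; pay $1,228.27 → $5,177.69
Week 3: $5,177.69 +$173.00 interest = $5,350.69; pay $1,622.14 → $3,728.55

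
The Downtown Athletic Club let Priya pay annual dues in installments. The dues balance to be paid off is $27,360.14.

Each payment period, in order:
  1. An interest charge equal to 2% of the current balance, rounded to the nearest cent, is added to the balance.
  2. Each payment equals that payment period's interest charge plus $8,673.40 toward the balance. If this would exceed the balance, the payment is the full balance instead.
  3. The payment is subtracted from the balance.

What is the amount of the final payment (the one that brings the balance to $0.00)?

$1,366.74

Payment period 1: opening $27,360.14; interest $547.20 → $27,907.34; payment $9,220.60; balance $18,686.74
Payment period 2: opening $18,686.74; interest $373.73 → $19,060.47; payment $9,047.13; balance $10,013.34
Payment period 3: opening $10,013.34; interest $200.27 → $10,213.61; payment $8,873.67; balance $1,339.94
Payment period 4: opening $1,339.94; interest $26.80 → $1,366.74; payment $1,366.74; balance $0.00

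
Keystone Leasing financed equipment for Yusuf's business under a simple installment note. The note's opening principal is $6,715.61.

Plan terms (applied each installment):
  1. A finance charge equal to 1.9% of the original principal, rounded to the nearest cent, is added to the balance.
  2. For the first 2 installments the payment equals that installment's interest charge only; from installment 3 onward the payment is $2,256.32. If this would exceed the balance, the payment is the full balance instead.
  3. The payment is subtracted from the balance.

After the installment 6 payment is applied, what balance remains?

# | Opening | Interest | Payment | End bal
1 | $6,715.61 | $127.60 | $127.60 | $6,715.61
2 | $6,715.61 | $127.60 | $127.60 | $6,715.61
3 | $6,715.61 | $127.60 | $2,256.32 | $4,586.89
4 | $4,586.89 | $127.60 | $2,256.32 | $2,458.17
5 | $2,458.17 | $127.60 | $2,256.32 | $329.45
6 | $329.45 | $127.60 | $457.05 | $0.00

$0.00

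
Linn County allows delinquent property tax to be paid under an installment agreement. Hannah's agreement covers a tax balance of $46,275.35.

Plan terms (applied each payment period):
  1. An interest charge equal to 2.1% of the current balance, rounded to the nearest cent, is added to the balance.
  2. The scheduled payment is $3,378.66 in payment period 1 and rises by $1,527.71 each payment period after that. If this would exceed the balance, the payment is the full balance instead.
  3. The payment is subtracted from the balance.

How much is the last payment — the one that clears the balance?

Payment period 1: opening $46,275.35; interest $971.78 → $47,247.13; payment $3,378.66; balance $43,868.47
Payment period 2: opening $43,868.47; interest $921.24 → $44,789.71; payment $4,906.37; balance $39,883.34
Payment period 3: opening $39,883.34; interest $837.55 → $40,720.89; payment $6,434.08; balance $34,286.81
Payment period 4: opening $34,286.81; interest $720.02 → $35,006.83; payment $7,961.79; balance $27,045.04
Payment period 5: opening $27,045.04; interest $567.95 → $27,612.99; payment $9,489.50; balance $18,123.49
Payment period 6: opening $18,123.49; interest $380.59 → $18,504.08; payment $11,017.21; balance $7,486.87
Payment period 7: opening $7,486.87; interest $157.22 → $7,644.09; payment $7,644.09; balance $0.00

$7,644.09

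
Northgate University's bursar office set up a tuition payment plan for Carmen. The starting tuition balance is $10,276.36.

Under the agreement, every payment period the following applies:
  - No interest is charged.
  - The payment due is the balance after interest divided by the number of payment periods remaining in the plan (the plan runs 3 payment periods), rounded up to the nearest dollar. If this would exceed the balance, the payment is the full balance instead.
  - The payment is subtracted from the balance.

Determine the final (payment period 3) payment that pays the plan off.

Payment period 1: opening $10,276.36; payment $3,426.00; balance $6,850.36
Payment period 2: opening $6,850.36; payment $3,426.00; balance $3,424.36
Payment period 3: opening $3,424.36; payment $3,424.36; balance $0.00

$3,424.36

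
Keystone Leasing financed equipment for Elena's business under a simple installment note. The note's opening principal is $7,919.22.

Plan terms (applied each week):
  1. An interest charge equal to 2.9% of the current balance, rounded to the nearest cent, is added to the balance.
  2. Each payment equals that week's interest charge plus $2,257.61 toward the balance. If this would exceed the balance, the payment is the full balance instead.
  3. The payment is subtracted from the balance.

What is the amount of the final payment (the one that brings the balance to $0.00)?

# | Opening | Interest | Payment | End bal
1 | $7,919.22 | $229.66 | $2,487.27 | $5,661.61
2 | $5,661.61 | $164.19 | $2,421.80 | $3,404.00
3 | $3,404.00 | $98.72 | $2,356.33 | $1,146.39
4 | $1,146.39 | $33.25 | $1,179.64 | $0.00

$1,179.64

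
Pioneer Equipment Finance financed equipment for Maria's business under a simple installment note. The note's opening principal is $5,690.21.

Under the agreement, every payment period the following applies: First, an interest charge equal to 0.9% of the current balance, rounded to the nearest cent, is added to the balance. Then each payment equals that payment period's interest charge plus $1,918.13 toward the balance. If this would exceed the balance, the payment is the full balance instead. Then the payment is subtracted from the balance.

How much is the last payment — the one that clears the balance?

Payment period 1: $5,690.21 +$51.21 interest = $5,741.42; pay $1,969.34 → $3,772.08
Payment period 2: $3,772.08 +$33.95 interest = $3,806.03; pay $1,952.08 → $1,853.95
Payment period 3: $1,853.95 +$16.69 interest = $1,870.64; pay $1,870.64 → $0.00

$1,870.64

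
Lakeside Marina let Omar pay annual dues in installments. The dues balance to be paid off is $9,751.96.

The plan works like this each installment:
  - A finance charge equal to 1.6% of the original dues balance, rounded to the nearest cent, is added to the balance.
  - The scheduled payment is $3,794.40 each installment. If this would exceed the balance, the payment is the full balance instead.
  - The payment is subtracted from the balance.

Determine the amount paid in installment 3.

Installment 1: opening $9,751.96; interest $156.03 → $9,907.99; payment $3,794.40; balance $6,113.59
Installment 2: opening $6,113.59; interest $156.03 → $6,269.62; payment $3,794.40; balance $2,475.22
Installment 3: opening $2,475.22; interest $156.03 → $2,631.25; payment $2,631.25; balance $0.00

$2,631.25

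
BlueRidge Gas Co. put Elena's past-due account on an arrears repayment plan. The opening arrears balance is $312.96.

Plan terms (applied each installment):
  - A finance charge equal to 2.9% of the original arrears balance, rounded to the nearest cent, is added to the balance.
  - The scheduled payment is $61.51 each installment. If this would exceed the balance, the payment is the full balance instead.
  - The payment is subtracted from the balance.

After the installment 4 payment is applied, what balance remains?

$103.24

# | Opening | Interest | Payment | End bal
1 | $312.96 | $9.08 | $61.51 | $260.53
2 | $260.53 | $9.08 | $61.51 | $208.10
3 | $208.10 | $9.08 | $61.51 | $155.67
4 | $155.67 | $9.08 | $61.51 | $103.24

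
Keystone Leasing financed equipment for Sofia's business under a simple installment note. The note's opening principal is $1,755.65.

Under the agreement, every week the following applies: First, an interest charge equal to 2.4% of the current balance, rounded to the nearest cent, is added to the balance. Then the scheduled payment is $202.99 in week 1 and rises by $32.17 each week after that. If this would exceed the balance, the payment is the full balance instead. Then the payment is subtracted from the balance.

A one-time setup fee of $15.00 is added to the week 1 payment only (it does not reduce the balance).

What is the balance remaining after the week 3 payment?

Week 1: $1,755.65 +$42.14 interest = $1,797.79; pay $202.99 (+ $15.00 fee) → $1,594.80
Week 2: $1,594.80 +$38.28 interest = $1,633.08; pay $235.16 → $1,397.92
Week 3: $1,397.92 +$33.55 interest = $1,431.47; pay $267.33 → $1,164.14

$1,164.14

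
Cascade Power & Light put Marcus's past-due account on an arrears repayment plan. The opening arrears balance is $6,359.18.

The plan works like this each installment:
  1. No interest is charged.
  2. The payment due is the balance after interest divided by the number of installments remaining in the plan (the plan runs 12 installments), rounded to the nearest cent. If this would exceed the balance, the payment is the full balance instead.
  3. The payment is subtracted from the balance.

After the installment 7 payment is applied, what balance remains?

$2,649.67

Installment 1: $6,359.18 − $529.93 → $5,829.25
Installment 2: $5,829.25 − $529.93 → $5,299.32
Installment 3: $5,299.32 − $529.93 → $4,769.39
Installment 4: $4,769.39 − $529.93 → $4,239.46
Installment 5: $4,239.46 − $529.93 → $3,709.53
Installment 6: $3,709.53 − $529.93 → $3,179.60
Installment 7: $3,179.60 − $529.93 → $2,649.67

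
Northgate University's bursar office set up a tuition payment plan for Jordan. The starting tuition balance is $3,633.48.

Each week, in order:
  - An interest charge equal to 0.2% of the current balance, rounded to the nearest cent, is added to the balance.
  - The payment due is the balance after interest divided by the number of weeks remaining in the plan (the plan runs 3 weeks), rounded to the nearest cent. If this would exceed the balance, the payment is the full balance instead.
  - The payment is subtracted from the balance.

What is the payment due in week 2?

Week 1: opening $3,633.48; interest $7.27 → $3,640.75; payment $1,213.58; balance $2,427.17
Week 2: opening $2,427.17; interest $4.85 → $2,432.02; payment $1,216.01; balance $1,216.01

$1,216.01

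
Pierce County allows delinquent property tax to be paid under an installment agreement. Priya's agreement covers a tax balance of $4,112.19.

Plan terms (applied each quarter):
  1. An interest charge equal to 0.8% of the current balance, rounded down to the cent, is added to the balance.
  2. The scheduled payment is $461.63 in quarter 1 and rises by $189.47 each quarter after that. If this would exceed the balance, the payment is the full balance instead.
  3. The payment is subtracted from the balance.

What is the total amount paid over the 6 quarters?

Quarter 1: $4,112.19 +$32.89 interest = $4,145.08; pay $461.63 → $3,683.45
Quarter 2: $3,683.45 +$29.46 interest = $3,712.91; pay $651.10 → $3,061.81
Quarter 3: $3,061.81 +$24.49 interest = $3,086.30; pay $840.57 → $2,245.73
Quarter 4: $2,245.73 +$17.96 interest = $2,263.69; pay $1,030.04 → $1,233.65
Quarter 5: $1,233.65 +$9.86 interest = $1,243.51; pay $1,219.51 → $24.00
Quarter 6: $24.00 +$0.19 interest = $24.19; pay $24.19 → $0.00
Total paid: $4,227.04

$4,227.04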